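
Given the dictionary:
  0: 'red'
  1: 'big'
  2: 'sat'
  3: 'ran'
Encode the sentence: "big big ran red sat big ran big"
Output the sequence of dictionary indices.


Look up each word in the dictionary:
  'big' -> 1
  'big' -> 1
  'ran' -> 3
  'red' -> 0
  'sat' -> 2
  'big' -> 1
  'ran' -> 3
  'big' -> 1

Encoded: [1, 1, 3, 0, 2, 1, 3, 1]


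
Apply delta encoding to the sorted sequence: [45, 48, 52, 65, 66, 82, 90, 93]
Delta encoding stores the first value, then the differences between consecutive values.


First value: 45
Deltas:
  48 - 45 = 3
  52 - 48 = 4
  65 - 52 = 13
  66 - 65 = 1
  82 - 66 = 16
  90 - 82 = 8
  93 - 90 = 3


Delta encoded: [45, 3, 4, 13, 1, 16, 8, 3]


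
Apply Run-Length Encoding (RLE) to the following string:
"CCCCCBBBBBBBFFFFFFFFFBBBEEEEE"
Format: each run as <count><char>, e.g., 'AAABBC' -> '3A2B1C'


Scanning runs left to right:
  i=0: run of 'C' x 5 -> '5C'
  i=5: run of 'B' x 7 -> '7B'
  i=12: run of 'F' x 9 -> '9F'
  i=21: run of 'B' x 3 -> '3B'
  i=24: run of 'E' x 5 -> '5E'

RLE = 5C7B9F3B5E


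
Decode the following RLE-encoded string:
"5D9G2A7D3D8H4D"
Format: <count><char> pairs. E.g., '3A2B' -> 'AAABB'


Expanding each <count><char> pair:
  5D -> 'DDDDD'
  9G -> 'GGGGGGGGG'
  2A -> 'AA'
  7D -> 'DDDDDDD'
  3D -> 'DDD'
  8H -> 'HHHHHHHH'
  4D -> 'DDDD'

Decoded = DDDDDGGGGGGGGGAADDDDDDDDDDHHHHHHHHDDDD


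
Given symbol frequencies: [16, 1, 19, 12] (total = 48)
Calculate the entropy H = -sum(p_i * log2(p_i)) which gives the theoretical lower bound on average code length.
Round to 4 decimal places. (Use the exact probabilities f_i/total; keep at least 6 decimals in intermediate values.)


Per-symbol terms -p_i * log2(p_i) with p_i = f_i/48:
  p = 16/48 = 0.333333: log2(p) = -1.584963, -p*log2(p) = 0.528321
  p = 1/48 = 0.020833: log2(p) = -5.584963, -p*log2(p) = 0.116353
  p = 19/48 = 0.395833: log2(p) = -1.337035, -p*log2(p) = 0.529243
  p = 12/48 = 0.250000: log2(p) = -2.000000, -p*log2(p) = 0.500000
H = 0.528321 + 0.116353 + 0.529243 + 0.500000 = 1.673917

H = 1.6739 bits/symbol


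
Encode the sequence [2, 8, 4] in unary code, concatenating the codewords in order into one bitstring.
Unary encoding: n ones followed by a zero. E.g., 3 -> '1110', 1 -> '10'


Encode each number as n ones followed by a terminating 0:
  2 -> 110 (3 bits)
  8 -> 111111110 (9 bits)
  4 -> 11110 (5 bits)
Total length = 3 + 9 + 5 = 17 bits.

Unary([2, 8, 4]) = 11011111111011110 (17 bits)


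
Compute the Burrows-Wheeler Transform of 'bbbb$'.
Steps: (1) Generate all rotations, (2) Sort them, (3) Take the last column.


Rotations (sorted):
  0: $bbbb -> last char: b
  1: b$bbb -> last char: b
  2: bb$bb -> last char: b
  3: bbb$b -> last char: b
  4: bbbb$ -> last char: $


BWT = bbbb$


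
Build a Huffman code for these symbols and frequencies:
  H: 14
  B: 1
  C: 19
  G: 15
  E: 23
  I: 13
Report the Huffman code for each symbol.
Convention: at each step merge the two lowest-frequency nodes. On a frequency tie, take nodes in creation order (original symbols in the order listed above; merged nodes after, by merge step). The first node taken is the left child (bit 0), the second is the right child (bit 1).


Huffman tree construction:
Step 1: Merge B(1) + I(13) = 14
Step 2: Merge H(14) + (B+I)(14) = 28
Step 3: Merge G(15) + C(19) = 34
Step 4: Merge E(23) + (H+(B+I))(28) = 51
Step 5: Merge (G+C)(34) + (E+(H+(B+I)))(51) = 85
Read each symbol's code off the tree from the root (left child = 0, right child = 1).

Codes:
  H: 110 (length 3)
  B: 1110 (length 4)
  C: 01 (length 2)
  G: 00 (length 2)
  E: 10 (length 2)
  I: 1111 (length 4)
Average code length: 212/85 = 2.4941 bits/symbol


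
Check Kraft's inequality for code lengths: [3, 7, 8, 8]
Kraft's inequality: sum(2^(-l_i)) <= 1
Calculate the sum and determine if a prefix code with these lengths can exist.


Sum = 2^(-3) + 2^(-7) + 2^(-8) + 2^(-8)
    = 0.125 + 0.0078125 + 0.00390625 + 0.00390625
    = 36/256 = 0.140625
Since 0.140625 <= 1, Kraft's inequality IS satisfied.
A prefix code with these lengths CAN exist.

Kraft sum = 0.140625. Satisfied.


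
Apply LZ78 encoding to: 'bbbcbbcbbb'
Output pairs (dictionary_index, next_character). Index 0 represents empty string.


LZ78 encoding steps:
Dictionary: {0: ''}
Step 1: w='' (idx 0), next='b' -> output (0, 'b'), add 'b' as idx 1
Step 2: w='b' (idx 1), next='b' -> output (1, 'b'), add 'bb' as idx 2
Step 3: w='' (idx 0), next='c' -> output (0, 'c'), add 'c' as idx 3
Step 4: w='bb' (idx 2), next='c' -> output (2, 'c'), add 'bbc' as idx 4
Step 5: w='bb' (idx 2), next='b' -> output (2, 'b'), add 'bbb' as idx 5


Encoded: [(0, 'b'), (1, 'b'), (0, 'c'), (2, 'c'), (2, 'b')]


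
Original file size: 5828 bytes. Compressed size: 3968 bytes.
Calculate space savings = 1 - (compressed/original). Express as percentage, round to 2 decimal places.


ratio = compressed/original = 3968/5828 = 0.680851
savings = 1 - ratio = 1 - 0.680851 = 0.319149
as a percentage: 0.319149 * 100 = 31.91%

Space savings = 1 - 3968/5828 = 31.91%


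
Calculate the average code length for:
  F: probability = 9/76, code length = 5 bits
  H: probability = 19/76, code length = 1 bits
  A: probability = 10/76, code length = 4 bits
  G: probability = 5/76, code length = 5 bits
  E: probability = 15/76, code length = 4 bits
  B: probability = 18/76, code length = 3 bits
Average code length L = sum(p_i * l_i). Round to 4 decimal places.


Weighted contributions p_i * l_i:
  F: (9/76) * 5 = 45/76
  H: (19/76) * 1 = 19/76
  A: (10/76) * 4 = 40/76
  G: (5/76) * 5 = 25/76
  E: (15/76) * 4 = 60/76
  B: (18/76) * 3 = 54/76
Sum = (45 + 19 + 40 + 25 + 60 + 54)/76 = 243/76

L = 243/76 = 3.1974 bits/symbol


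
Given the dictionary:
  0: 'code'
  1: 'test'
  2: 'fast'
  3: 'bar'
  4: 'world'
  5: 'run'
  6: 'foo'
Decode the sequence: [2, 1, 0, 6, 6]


Look up each index in the dictionary:
  2 -> 'fast'
  1 -> 'test'
  0 -> 'code'
  6 -> 'foo'
  6 -> 'foo'

Decoded: "fast test code foo foo"


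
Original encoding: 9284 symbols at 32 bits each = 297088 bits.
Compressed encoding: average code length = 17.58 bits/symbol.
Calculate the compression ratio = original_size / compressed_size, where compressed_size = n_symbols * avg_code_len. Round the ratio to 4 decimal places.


original_size = n_symbols * orig_bits = 9284 * 32 = 297088 bits
compressed_size = n_symbols * avg_code_len = 9284 * 17.58 = 163212.72 bits
ratio = original_size / compressed_size = 297088 / 163212.72 = 1.8203

Compression ratio = 1.8203


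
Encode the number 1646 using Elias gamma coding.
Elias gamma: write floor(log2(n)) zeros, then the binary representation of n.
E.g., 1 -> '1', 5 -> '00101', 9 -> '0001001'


num_bits = floor(log2(1646)) + 1 = 11
leading_zeros = num_bits - 1 = 10
binary(1646) = 11001101110

Elias gamma(1646) = '0000000000' + '11001101110' = 000000000011001101110 (21 bits)


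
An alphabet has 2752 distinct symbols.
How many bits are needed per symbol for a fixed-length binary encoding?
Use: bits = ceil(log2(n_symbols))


log2(2752) = 11.4263
Bracket: 2^11 = 2048 < 2752 <= 2^12 = 4096
So ceil(log2(2752)) = 12

bits = ceil(log2(2752)) = ceil(11.4263) = 12 bits


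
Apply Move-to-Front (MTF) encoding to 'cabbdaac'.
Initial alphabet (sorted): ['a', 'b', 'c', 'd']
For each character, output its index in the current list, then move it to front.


MTF encoding:
'c': index 2 in ['a', 'b', 'c', 'd'] -> ['c', 'a', 'b', 'd']
'a': index 1 in ['c', 'a', 'b', 'd'] -> ['a', 'c', 'b', 'd']
'b': index 2 in ['a', 'c', 'b', 'd'] -> ['b', 'a', 'c', 'd']
'b': index 0 in ['b', 'a', 'c', 'd'] -> ['b', 'a', 'c', 'd']
'd': index 3 in ['b', 'a', 'c', 'd'] -> ['d', 'b', 'a', 'c']
'a': index 2 in ['d', 'b', 'a', 'c'] -> ['a', 'd', 'b', 'c']
'a': index 0 in ['a', 'd', 'b', 'c'] -> ['a', 'd', 'b', 'c']
'c': index 3 in ['a', 'd', 'b', 'c'] -> ['c', 'a', 'd', 'b']


Output: [2, 1, 2, 0, 3, 2, 0, 3]


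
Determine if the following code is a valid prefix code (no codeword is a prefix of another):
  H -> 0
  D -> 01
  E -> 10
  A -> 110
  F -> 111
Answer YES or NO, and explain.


Checking each pair (does one codeword prefix another?):
  H='0' vs D='01': prefix -- VIOLATION

NO -- this is NOT a valid prefix code. H (0) is a prefix of D (01).


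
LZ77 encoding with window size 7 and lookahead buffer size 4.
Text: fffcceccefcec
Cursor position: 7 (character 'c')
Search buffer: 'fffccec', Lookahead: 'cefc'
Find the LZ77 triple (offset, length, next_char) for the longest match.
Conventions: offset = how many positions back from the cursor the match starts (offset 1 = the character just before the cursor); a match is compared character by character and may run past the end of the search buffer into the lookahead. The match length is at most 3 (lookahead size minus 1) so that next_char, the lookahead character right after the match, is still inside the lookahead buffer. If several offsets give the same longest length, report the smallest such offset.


Try each offset into the search buffer:
  offset=1 (pos 6, char 'c'): match length 1
  offset=2 (pos 5, char 'e'): match length 0
  offset=3 (pos 4, char 'c'): match length 2
  offset=4 (pos 3, char 'c'): match length 1
  offset=5 (pos 2, char 'f'): match length 0
  offset=6 (pos 1, char 'f'): match length 0
  offset=7 (pos 0, char 'f'): match length 0
Longest match has length 2 at offset 3.
next_char = character at position 7 + 2 = 9 -> 'f'

Best match: offset=3, length=2 (matching 'ce' starting at position 4)
LZ77 triple: (3, 2, 'f')


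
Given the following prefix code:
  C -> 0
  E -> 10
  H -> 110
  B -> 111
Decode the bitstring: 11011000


Decoding step by step:
Bits 110 -> H
Bits 110 -> H
Bits 0 -> C
Bits 0 -> C


Decoded message: HHCC


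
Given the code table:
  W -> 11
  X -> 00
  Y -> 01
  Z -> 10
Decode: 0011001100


Decoding:
00 -> X
11 -> W
00 -> X
11 -> W
00 -> X


Result: XWXWX


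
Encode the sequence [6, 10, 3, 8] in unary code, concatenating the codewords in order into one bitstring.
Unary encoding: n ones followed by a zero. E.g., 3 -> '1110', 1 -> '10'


Encode each number as n ones followed by a terminating 0:
  6 -> 1111110 (7 bits)
  10 -> 11111111110 (11 bits)
  3 -> 1110 (4 bits)
  8 -> 111111110 (9 bits)
Total length = 7 + 11 + 4 + 9 = 31 bits.

Unary([6, 10, 3, 8]) = 1111110111111111101110111111110 (31 bits)


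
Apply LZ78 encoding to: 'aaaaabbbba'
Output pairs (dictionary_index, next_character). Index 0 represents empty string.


LZ78 encoding steps:
Dictionary: {0: ''}
Step 1: w='' (idx 0), next='a' -> output (0, 'a'), add 'a' as idx 1
Step 2: w='a' (idx 1), next='a' -> output (1, 'a'), add 'aa' as idx 2
Step 3: w='aa' (idx 2), next='b' -> output (2, 'b'), add 'aab' as idx 3
Step 4: w='' (idx 0), next='b' -> output (0, 'b'), add 'b' as idx 4
Step 5: w='b' (idx 4), next='b' -> output (4, 'b'), add 'bb' as idx 5
Step 6: w='a' (idx 1), end of input -> output (1, '')


Encoded: [(0, 'a'), (1, 'a'), (2, 'b'), (0, 'b'), (4, 'b'), (1, '')]


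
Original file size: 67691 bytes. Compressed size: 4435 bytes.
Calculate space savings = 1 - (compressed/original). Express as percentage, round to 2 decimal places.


ratio = compressed/original = 4435/67691 = 0.065518
savings = 1 - ratio = 1 - 0.065518 = 0.934482
as a percentage: 0.934482 * 100 = 93.45%

Space savings = 1 - 4435/67691 = 93.45%


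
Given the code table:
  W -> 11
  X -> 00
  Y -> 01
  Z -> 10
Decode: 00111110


Decoding:
00 -> X
11 -> W
11 -> W
10 -> Z


Result: XWWZ


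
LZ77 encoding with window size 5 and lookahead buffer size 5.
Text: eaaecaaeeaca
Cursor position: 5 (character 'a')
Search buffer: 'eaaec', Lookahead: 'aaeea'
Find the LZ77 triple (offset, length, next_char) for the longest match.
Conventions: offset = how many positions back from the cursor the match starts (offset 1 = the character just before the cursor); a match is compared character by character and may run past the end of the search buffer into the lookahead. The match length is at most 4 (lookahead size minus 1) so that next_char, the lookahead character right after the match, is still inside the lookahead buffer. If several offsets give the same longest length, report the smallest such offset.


Try each offset into the search buffer:
  offset=1 (pos 4, char 'c'): match length 0
  offset=2 (pos 3, char 'e'): match length 0
  offset=3 (pos 2, char 'a'): match length 1
  offset=4 (pos 1, char 'a'): match length 3
  offset=5 (pos 0, char 'e'): match length 0
Longest match has length 3 at offset 4.
next_char = character at position 5 + 3 = 8 -> 'e'

Best match: offset=4, length=3 (matching 'aae' starting at position 1)
LZ77 triple: (4, 3, 'e')


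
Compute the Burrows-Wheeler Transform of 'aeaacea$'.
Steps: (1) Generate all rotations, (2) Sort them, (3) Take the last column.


Rotations (sorted):
  0: $aeaacea -> last char: a
  1: a$aeaace -> last char: e
  2: aacea$ae -> last char: e
  3: acea$aea -> last char: a
  4: aeaacea$ -> last char: $
  5: cea$aeaa -> last char: a
  6: ea$aeaac -> last char: c
  7: eaacea$a -> last char: a


BWT = aeea$aca


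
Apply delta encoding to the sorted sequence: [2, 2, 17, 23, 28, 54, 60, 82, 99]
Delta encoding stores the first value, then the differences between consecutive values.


First value: 2
Deltas:
  2 - 2 = 0
  17 - 2 = 15
  23 - 17 = 6
  28 - 23 = 5
  54 - 28 = 26
  60 - 54 = 6
  82 - 60 = 22
  99 - 82 = 17


Delta encoded: [2, 0, 15, 6, 5, 26, 6, 22, 17]


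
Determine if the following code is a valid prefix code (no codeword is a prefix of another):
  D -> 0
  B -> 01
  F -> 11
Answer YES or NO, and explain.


Checking each pair (does one codeword prefix another?):
  D='0' vs B='01': prefix -- VIOLATION

NO -- this is NOT a valid prefix code. D (0) is a prefix of B (01).


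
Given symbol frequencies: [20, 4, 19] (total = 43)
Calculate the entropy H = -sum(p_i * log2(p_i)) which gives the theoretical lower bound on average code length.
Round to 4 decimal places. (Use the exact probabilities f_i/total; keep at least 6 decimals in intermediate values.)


Per-symbol terms -p_i * log2(p_i) with p_i = f_i/43:
  p = 20/43 = 0.465116: log2(p) = -1.104337, -p*log2(p) = 0.513645
  p = 4/43 = 0.093023: log2(p) = -3.426265, -p*log2(p) = 0.318722
  p = 19/43 = 0.441860: log2(p) = -1.178337, -p*log2(p) = 0.520661
H = 0.513645 + 0.318722 + 0.520661 = 1.353028

H = 1.353 bits/symbol


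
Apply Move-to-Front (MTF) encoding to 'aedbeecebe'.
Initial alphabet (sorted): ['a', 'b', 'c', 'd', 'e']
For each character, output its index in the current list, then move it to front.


MTF encoding:
'a': index 0 in ['a', 'b', 'c', 'd', 'e'] -> ['a', 'b', 'c', 'd', 'e']
'e': index 4 in ['a', 'b', 'c', 'd', 'e'] -> ['e', 'a', 'b', 'c', 'd']
'd': index 4 in ['e', 'a', 'b', 'c', 'd'] -> ['d', 'e', 'a', 'b', 'c']
'b': index 3 in ['d', 'e', 'a', 'b', 'c'] -> ['b', 'd', 'e', 'a', 'c']
'e': index 2 in ['b', 'd', 'e', 'a', 'c'] -> ['e', 'b', 'd', 'a', 'c']
'e': index 0 in ['e', 'b', 'd', 'a', 'c'] -> ['e', 'b', 'd', 'a', 'c']
'c': index 4 in ['e', 'b', 'd', 'a', 'c'] -> ['c', 'e', 'b', 'd', 'a']
'e': index 1 in ['c', 'e', 'b', 'd', 'a'] -> ['e', 'c', 'b', 'd', 'a']
'b': index 2 in ['e', 'c', 'b', 'd', 'a'] -> ['b', 'e', 'c', 'd', 'a']
'e': index 1 in ['b', 'e', 'c', 'd', 'a'] -> ['e', 'b', 'c', 'd', 'a']


Output: [0, 4, 4, 3, 2, 0, 4, 1, 2, 1]


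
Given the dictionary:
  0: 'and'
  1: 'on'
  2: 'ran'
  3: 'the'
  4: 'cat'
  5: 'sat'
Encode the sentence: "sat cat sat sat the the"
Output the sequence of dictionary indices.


Look up each word in the dictionary:
  'sat' -> 5
  'cat' -> 4
  'sat' -> 5
  'sat' -> 5
  'the' -> 3
  'the' -> 3

Encoded: [5, 4, 5, 5, 3, 3]


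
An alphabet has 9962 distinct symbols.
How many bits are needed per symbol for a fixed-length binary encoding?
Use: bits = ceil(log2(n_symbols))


log2(9962) = 13.2822
Bracket: 2^13 = 8192 < 9962 <= 2^14 = 16384
So ceil(log2(9962)) = 14

bits = ceil(log2(9962)) = ceil(13.2822) = 14 bits


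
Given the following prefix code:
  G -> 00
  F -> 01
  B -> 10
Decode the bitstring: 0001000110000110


Decoding step by step:
Bits 00 -> G
Bits 01 -> F
Bits 00 -> G
Bits 01 -> F
Bits 10 -> B
Bits 00 -> G
Bits 01 -> F
Bits 10 -> B


Decoded message: GFGFBGFB


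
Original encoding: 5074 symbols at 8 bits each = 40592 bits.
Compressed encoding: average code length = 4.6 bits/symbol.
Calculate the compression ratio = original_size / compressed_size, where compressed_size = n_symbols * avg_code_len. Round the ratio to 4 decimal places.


original_size = n_symbols * orig_bits = 5074 * 8 = 40592 bits
compressed_size = n_symbols * avg_code_len = 5074 * 4.6 = 23340.4 bits
ratio = original_size / compressed_size = 40592 / 23340.4 = 1.7391

Compression ratio = 1.7391


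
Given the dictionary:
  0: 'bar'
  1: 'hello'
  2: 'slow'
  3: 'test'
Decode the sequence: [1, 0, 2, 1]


Look up each index in the dictionary:
  1 -> 'hello'
  0 -> 'bar'
  2 -> 'slow'
  1 -> 'hello'

Decoded: "hello bar slow hello"


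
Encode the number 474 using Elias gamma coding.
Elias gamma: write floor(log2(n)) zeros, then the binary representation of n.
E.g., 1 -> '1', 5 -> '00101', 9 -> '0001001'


num_bits = floor(log2(474)) + 1 = 9
leading_zeros = num_bits - 1 = 8
binary(474) = 111011010

Elias gamma(474) = '00000000' + '111011010' = 00000000111011010 (17 bits)


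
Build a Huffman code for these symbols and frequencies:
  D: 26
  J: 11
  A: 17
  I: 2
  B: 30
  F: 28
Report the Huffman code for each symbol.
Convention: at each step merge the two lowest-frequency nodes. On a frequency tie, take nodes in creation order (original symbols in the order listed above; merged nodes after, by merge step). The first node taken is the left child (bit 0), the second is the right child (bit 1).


Huffman tree construction:
Step 1: Merge I(2) + J(11) = 13
Step 2: Merge (I+J)(13) + A(17) = 30
Step 3: Merge D(26) + F(28) = 54
Step 4: Merge B(30) + ((I+J)+A)(30) = 60
Step 5: Merge (D+F)(54) + (B+((I+J)+A))(60) = 114
Read each symbol's code off the tree from the root (left child = 0, right child = 1).

Codes:
  D: 00 (length 2)
  J: 1101 (length 4)
  A: 111 (length 3)
  I: 1100 (length 4)
  B: 10 (length 2)
  F: 01 (length 2)
Average code length: 271/114 = 2.3772 bits/symbol


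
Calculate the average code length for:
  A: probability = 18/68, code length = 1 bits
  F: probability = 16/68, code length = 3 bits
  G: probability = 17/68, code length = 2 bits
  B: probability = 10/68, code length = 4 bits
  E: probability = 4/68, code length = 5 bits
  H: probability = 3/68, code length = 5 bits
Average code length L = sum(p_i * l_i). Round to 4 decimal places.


Weighted contributions p_i * l_i:
  A: (18/68) * 1 = 18/68
  F: (16/68) * 3 = 48/68
  G: (17/68) * 2 = 34/68
  B: (10/68) * 4 = 40/68
  E: (4/68) * 5 = 20/68
  H: (3/68) * 5 = 15/68
Sum = (18 + 48 + 34 + 40 + 20 + 15)/68 = 175/68

L = 175/68 = 2.5735 bits/symbol


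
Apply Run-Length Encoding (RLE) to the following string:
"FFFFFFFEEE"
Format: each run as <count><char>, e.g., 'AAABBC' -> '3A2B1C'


Scanning runs left to right:
  i=0: run of 'F' x 7 -> '7F'
  i=7: run of 'E' x 3 -> '3E'

RLE = 7F3E


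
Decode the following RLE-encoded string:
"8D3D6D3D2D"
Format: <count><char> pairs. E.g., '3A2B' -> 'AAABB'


Expanding each <count><char> pair:
  8D -> 'DDDDDDDD'
  3D -> 'DDD'
  6D -> 'DDDDDD'
  3D -> 'DDD'
  2D -> 'DD'

Decoded = DDDDDDDDDDDDDDDDDDDDDD


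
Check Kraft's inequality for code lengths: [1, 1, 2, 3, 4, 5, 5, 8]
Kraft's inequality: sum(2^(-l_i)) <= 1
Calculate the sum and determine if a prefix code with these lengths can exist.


Sum = 2^(-1) + 2^(-1) + 2^(-2) + 2^(-3) + 2^(-4) + 2^(-5) + 2^(-5) + 2^(-8)
    = 0.5 + 0.5 + 0.25 + 0.125 + 0.0625 + 0.03125 + 0.03125 + 0.00390625
    = 385/256 = 1.50390625
Since 1.50390625 > 1, Kraft's inequality is NOT satisfied.
A prefix code with these lengths CANNOT exist.

Kraft sum = 1.50390625. Not satisfied.


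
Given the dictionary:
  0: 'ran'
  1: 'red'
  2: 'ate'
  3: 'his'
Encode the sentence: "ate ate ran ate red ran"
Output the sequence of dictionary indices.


Look up each word in the dictionary:
  'ate' -> 2
  'ate' -> 2
  'ran' -> 0
  'ate' -> 2
  'red' -> 1
  'ran' -> 0

Encoded: [2, 2, 0, 2, 1, 0]


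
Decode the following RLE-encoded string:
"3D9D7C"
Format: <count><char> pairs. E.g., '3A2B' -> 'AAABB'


Expanding each <count><char> pair:
  3D -> 'DDD'
  9D -> 'DDDDDDDDD'
  7C -> 'CCCCCCC'

Decoded = DDDDDDDDDDDDCCCCCCC


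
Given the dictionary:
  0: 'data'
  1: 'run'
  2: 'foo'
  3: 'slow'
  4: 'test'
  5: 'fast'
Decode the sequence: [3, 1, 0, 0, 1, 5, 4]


Look up each index in the dictionary:
  3 -> 'slow'
  1 -> 'run'
  0 -> 'data'
  0 -> 'data'
  1 -> 'run'
  5 -> 'fast'
  4 -> 'test'

Decoded: "slow run data data run fast test"


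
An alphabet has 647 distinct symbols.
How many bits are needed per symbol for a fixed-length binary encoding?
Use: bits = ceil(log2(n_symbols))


log2(647) = 9.3376
Bracket: 2^9 = 512 < 647 <= 2^10 = 1024
So ceil(log2(647)) = 10

bits = ceil(log2(647)) = ceil(9.3376) = 10 bits


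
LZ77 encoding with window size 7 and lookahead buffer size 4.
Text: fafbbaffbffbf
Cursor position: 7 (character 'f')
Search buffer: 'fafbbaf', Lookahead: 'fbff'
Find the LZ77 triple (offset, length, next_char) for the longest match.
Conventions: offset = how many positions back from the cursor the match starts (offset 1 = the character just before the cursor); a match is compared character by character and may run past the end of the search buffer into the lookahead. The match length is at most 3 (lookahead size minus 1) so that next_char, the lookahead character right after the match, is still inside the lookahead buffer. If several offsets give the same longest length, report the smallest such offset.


Try each offset into the search buffer:
  offset=1 (pos 6, char 'f'): match length 1
  offset=2 (pos 5, char 'a'): match length 0
  offset=3 (pos 4, char 'b'): match length 0
  offset=4 (pos 3, char 'b'): match length 0
  offset=5 (pos 2, char 'f'): match length 2
  offset=6 (pos 1, char 'a'): match length 0
  offset=7 (pos 0, char 'f'): match length 1
Longest match has length 2 at offset 5.
next_char = character at position 7 + 2 = 9 -> 'f'

Best match: offset=5, length=2 (matching 'fb' starting at position 2)
LZ77 triple: (5, 2, 'f')


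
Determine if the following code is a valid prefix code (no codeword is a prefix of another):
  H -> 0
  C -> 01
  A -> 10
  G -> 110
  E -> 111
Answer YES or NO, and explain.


Checking each pair (does one codeword prefix another?):
  H='0' vs C='01': prefix -- VIOLATION

NO -- this is NOT a valid prefix code. H (0) is a prefix of C (01).


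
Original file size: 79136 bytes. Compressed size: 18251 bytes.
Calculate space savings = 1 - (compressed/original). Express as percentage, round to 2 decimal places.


ratio = compressed/original = 18251/79136 = 0.230628
savings = 1 - ratio = 1 - 0.230628 = 0.769372
as a percentage: 0.769372 * 100 = 76.94%

Space savings = 1 - 18251/79136 = 76.94%


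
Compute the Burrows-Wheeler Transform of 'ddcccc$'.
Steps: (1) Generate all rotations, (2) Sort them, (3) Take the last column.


Rotations (sorted):
  0: $ddcccc -> last char: c
  1: c$ddccc -> last char: c
  2: cc$ddcc -> last char: c
  3: ccc$ddc -> last char: c
  4: cccc$dd -> last char: d
  5: dcccc$d -> last char: d
  6: ddcccc$ -> last char: $


BWT = ccccdd$


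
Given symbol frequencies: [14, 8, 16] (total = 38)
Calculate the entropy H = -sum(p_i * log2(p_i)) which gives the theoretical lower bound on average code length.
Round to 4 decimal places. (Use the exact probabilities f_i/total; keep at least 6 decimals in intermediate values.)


Per-symbol terms -p_i * log2(p_i) with p_i = f_i/38:
  p = 14/38 = 0.368421: log2(p) = -1.440573, -p*log2(p) = 0.530737
  p = 8/38 = 0.210526: log2(p) = -2.247928, -p*log2(p) = 0.473248
  p = 16/38 = 0.421053: log2(p) = -1.247928, -p*log2(p) = 0.525443
H = 0.530737 + 0.473248 + 0.525443 = 1.529428

H = 1.5294 bits/symbol


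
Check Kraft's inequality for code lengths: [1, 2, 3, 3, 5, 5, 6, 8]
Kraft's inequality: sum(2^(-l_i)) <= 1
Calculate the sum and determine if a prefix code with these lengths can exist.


Sum = 2^(-1) + 2^(-2) + 2^(-3) + 2^(-3) + 2^(-5) + 2^(-5) + 2^(-6) + 2^(-8)
    = 0.5 + 0.25 + 0.125 + 0.125 + 0.03125 + 0.03125 + 0.015625 + 0.00390625
    = 277/256 = 1.08203125
Since 1.08203125 > 1, Kraft's inequality is NOT satisfied.
A prefix code with these lengths CANNOT exist.

Kraft sum = 1.08203125. Not satisfied.


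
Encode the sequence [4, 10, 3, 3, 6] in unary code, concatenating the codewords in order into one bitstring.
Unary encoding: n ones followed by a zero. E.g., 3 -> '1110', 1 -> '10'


Encode each number as n ones followed by a terminating 0:
  4 -> 11110 (5 bits)
  10 -> 11111111110 (11 bits)
  3 -> 1110 (4 bits)
  3 -> 1110 (4 bits)
  6 -> 1111110 (7 bits)
Total length = 5 + 11 + 4 + 4 + 7 = 31 bits.

Unary([4, 10, 3, 3, 6]) = 1111011111111110111011101111110 (31 bits)


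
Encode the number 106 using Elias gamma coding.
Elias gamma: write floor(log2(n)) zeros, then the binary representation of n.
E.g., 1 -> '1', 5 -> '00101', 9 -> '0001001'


num_bits = floor(log2(106)) + 1 = 7
leading_zeros = num_bits - 1 = 6
binary(106) = 1101010

Elias gamma(106) = '000000' + '1101010' = 0000001101010 (13 bits)


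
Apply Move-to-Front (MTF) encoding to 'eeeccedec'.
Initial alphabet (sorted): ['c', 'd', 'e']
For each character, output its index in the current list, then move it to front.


MTF encoding:
'e': index 2 in ['c', 'd', 'e'] -> ['e', 'c', 'd']
'e': index 0 in ['e', 'c', 'd'] -> ['e', 'c', 'd']
'e': index 0 in ['e', 'c', 'd'] -> ['e', 'c', 'd']
'c': index 1 in ['e', 'c', 'd'] -> ['c', 'e', 'd']
'c': index 0 in ['c', 'e', 'd'] -> ['c', 'e', 'd']
'e': index 1 in ['c', 'e', 'd'] -> ['e', 'c', 'd']
'd': index 2 in ['e', 'c', 'd'] -> ['d', 'e', 'c']
'e': index 1 in ['d', 'e', 'c'] -> ['e', 'd', 'c']
'c': index 2 in ['e', 'd', 'c'] -> ['c', 'e', 'd']


Output: [2, 0, 0, 1, 0, 1, 2, 1, 2]


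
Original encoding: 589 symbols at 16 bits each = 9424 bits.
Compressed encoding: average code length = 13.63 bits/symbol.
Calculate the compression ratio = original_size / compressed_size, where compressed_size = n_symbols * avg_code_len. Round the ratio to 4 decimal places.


original_size = n_symbols * orig_bits = 589 * 16 = 9424 bits
compressed_size = n_symbols * avg_code_len = 589 * 13.63 = 8028.07 bits
ratio = original_size / compressed_size = 9424 / 8028.07 = 1.1739

Compression ratio = 1.1739


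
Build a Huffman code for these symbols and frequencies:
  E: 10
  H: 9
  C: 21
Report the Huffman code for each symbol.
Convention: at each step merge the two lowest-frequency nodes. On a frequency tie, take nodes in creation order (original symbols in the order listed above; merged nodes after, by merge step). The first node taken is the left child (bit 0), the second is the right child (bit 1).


Huffman tree construction:
Step 1: Merge H(9) + E(10) = 19
Step 2: Merge (H+E)(19) + C(21) = 40
Read each symbol's code off the tree from the root (left child = 0, right child = 1).

Codes:
  E: 01 (length 2)
  H: 00 (length 2)
  C: 1 (length 1)
Average code length: 59/40 = 1.4750 bits/symbol


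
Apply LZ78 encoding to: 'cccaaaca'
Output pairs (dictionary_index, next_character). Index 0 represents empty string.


LZ78 encoding steps:
Dictionary: {0: ''}
Step 1: w='' (idx 0), next='c' -> output (0, 'c'), add 'c' as idx 1
Step 2: w='c' (idx 1), next='c' -> output (1, 'c'), add 'cc' as idx 2
Step 3: w='' (idx 0), next='a' -> output (0, 'a'), add 'a' as idx 3
Step 4: w='a' (idx 3), next='a' -> output (3, 'a'), add 'aa' as idx 4
Step 5: w='c' (idx 1), next='a' -> output (1, 'a'), add 'ca' as idx 5


Encoded: [(0, 'c'), (1, 'c'), (0, 'a'), (3, 'a'), (1, 'a')]


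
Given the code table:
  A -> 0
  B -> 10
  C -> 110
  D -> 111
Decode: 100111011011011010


Decoding:
10 -> B
0 -> A
111 -> D
0 -> A
110 -> C
110 -> C
110 -> C
10 -> B


Result: BADACCCB


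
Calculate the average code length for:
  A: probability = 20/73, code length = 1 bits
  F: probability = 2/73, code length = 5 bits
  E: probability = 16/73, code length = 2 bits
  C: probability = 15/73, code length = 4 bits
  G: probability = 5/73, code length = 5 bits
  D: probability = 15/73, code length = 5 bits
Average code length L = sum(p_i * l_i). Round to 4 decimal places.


Weighted contributions p_i * l_i:
  A: (20/73) * 1 = 20/73
  F: (2/73) * 5 = 10/73
  E: (16/73) * 2 = 32/73
  C: (15/73) * 4 = 60/73
  G: (5/73) * 5 = 25/73
  D: (15/73) * 5 = 75/73
Sum = (20 + 10 + 32 + 60 + 25 + 75)/73 = 222/73

L = 222/73 = 3.0411 bits/symbol


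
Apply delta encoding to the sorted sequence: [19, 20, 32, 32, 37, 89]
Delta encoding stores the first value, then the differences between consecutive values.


First value: 19
Deltas:
  20 - 19 = 1
  32 - 20 = 12
  32 - 32 = 0
  37 - 32 = 5
  89 - 37 = 52


Delta encoded: [19, 1, 12, 0, 5, 52]


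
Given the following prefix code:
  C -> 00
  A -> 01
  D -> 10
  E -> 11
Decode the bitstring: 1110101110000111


Decoding step by step:
Bits 11 -> E
Bits 10 -> D
Bits 10 -> D
Bits 11 -> E
Bits 10 -> D
Bits 00 -> C
Bits 01 -> A
Bits 11 -> E


Decoded message: EDDEDCAE


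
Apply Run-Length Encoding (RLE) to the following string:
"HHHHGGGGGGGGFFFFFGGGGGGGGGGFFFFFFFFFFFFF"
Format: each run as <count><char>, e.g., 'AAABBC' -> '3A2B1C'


Scanning runs left to right:
  i=0: run of 'H' x 4 -> '4H'
  i=4: run of 'G' x 8 -> '8G'
  i=12: run of 'F' x 5 -> '5F'
  i=17: run of 'G' x 10 -> '10G'
  i=27: run of 'F' x 13 -> '13F'

RLE = 4H8G5F10G13F


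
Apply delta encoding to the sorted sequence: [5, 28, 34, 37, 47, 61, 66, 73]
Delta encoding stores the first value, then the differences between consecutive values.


First value: 5
Deltas:
  28 - 5 = 23
  34 - 28 = 6
  37 - 34 = 3
  47 - 37 = 10
  61 - 47 = 14
  66 - 61 = 5
  73 - 66 = 7


Delta encoded: [5, 23, 6, 3, 10, 14, 5, 7]


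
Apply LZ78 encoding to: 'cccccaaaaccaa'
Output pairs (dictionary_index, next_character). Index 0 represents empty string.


LZ78 encoding steps:
Dictionary: {0: ''}
Step 1: w='' (idx 0), next='c' -> output (0, 'c'), add 'c' as idx 1
Step 2: w='c' (idx 1), next='c' -> output (1, 'c'), add 'cc' as idx 2
Step 3: w='cc' (idx 2), next='a' -> output (2, 'a'), add 'cca' as idx 3
Step 4: w='' (idx 0), next='a' -> output (0, 'a'), add 'a' as idx 4
Step 5: w='a' (idx 4), next='a' -> output (4, 'a'), add 'aa' as idx 5
Step 6: w='cca' (idx 3), next='a' -> output (3, 'a'), add 'ccaa' as idx 6


Encoded: [(0, 'c'), (1, 'c'), (2, 'a'), (0, 'a'), (4, 'a'), (3, 'a')]


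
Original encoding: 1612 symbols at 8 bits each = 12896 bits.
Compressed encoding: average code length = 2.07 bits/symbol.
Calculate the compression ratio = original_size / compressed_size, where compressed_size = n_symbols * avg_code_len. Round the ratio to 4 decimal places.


original_size = n_symbols * orig_bits = 1612 * 8 = 12896 bits
compressed_size = n_symbols * avg_code_len = 1612 * 2.07 = 3336.84 bits
ratio = original_size / compressed_size = 12896 / 3336.84 = 3.8647

Compression ratio = 3.8647


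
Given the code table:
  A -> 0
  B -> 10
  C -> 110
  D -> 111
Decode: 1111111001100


Decoding:
111 -> D
111 -> D
10 -> B
0 -> A
110 -> C
0 -> A


Result: DDBACA


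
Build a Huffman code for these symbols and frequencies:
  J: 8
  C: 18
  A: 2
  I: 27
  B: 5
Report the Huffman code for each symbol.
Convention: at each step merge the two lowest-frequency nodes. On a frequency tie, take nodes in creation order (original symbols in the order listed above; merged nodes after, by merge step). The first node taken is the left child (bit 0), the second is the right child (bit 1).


Huffman tree construction:
Step 1: Merge A(2) + B(5) = 7
Step 2: Merge (A+B)(7) + J(8) = 15
Step 3: Merge ((A+B)+J)(15) + C(18) = 33
Step 4: Merge I(27) + (((A+B)+J)+C)(33) = 60
Read each symbol's code off the tree from the root (left child = 0, right child = 1).

Codes:
  J: 101 (length 3)
  C: 11 (length 2)
  A: 1000 (length 4)
  I: 0 (length 1)
  B: 1001 (length 4)
Average code length: 115/60 = 1.9167 bits/symbol


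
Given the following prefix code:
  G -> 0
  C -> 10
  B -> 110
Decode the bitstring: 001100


Decoding step by step:
Bits 0 -> G
Bits 0 -> G
Bits 110 -> B
Bits 0 -> G


Decoded message: GGBG


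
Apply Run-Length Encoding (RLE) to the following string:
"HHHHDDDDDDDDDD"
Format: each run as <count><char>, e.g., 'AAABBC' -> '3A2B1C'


Scanning runs left to right:
  i=0: run of 'H' x 4 -> '4H'
  i=4: run of 'D' x 10 -> '10D'

RLE = 4H10D


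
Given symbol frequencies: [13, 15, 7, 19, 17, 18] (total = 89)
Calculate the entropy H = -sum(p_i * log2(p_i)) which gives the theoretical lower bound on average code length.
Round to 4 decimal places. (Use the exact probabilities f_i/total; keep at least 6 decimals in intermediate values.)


Per-symbol terms -p_i * log2(p_i) with p_i = f_i/89:
  p = 13/89 = 0.146067: log2(p) = -2.775294, -p*log2(p) = 0.405380
  p = 15/89 = 0.168539: log2(p) = -2.568843, -p*log2(p) = 0.432951
  p = 7/89 = 0.078652: log2(p) = -3.668379, -p*log2(p) = 0.288524
  p = 19/89 = 0.213483: log2(p) = -2.227806, -p*log2(p) = 0.475599
  p = 17/89 = 0.191011: log2(p) = -2.388271, -p*log2(p) = 0.456187
  p = 18/89 = 0.202247: log2(p) = -2.305808, -p*log2(p) = 0.466343
H = 0.405380 + 0.432951 + 0.288524 + 0.475599 + 0.456187 + 0.466343 = 2.524984

H = 2.525 bits/symbol


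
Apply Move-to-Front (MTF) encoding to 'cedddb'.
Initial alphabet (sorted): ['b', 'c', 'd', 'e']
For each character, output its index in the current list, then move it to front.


MTF encoding:
'c': index 1 in ['b', 'c', 'd', 'e'] -> ['c', 'b', 'd', 'e']
'e': index 3 in ['c', 'b', 'd', 'e'] -> ['e', 'c', 'b', 'd']
'd': index 3 in ['e', 'c', 'b', 'd'] -> ['d', 'e', 'c', 'b']
'd': index 0 in ['d', 'e', 'c', 'b'] -> ['d', 'e', 'c', 'b']
'd': index 0 in ['d', 'e', 'c', 'b'] -> ['d', 'e', 'c', 'b']
'b': index 3 in ['d', 'e', 'c', 'b'] -> ['b', 'd', 'e', 'c']


Output: [1, 3, 3, 0, 0, 3]


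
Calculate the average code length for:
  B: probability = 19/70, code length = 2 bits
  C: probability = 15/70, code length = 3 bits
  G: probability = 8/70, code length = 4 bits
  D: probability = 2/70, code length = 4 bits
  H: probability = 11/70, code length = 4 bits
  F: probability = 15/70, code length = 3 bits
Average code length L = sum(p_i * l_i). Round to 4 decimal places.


Weighted contributions p_i * l_i:
  B: (19/70) * 2 = 38/70
  C: (15/70) * 3 = 45/70
  G: (8/70) * 4 = 32/70
  D: (2/70) * 4 = 8/70
  H: (11/70) * 4 = 44/70
  F: (15/70) * 3 = 45/70
Sum = (38 + 45 + 32 + 8 + 44 + 45)/70 = 212/70

L = 212/70 = 3.0286 bits/symbol


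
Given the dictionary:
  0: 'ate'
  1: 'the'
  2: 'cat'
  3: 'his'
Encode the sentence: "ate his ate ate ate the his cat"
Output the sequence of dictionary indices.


Look up each word in the dictionary:
  'ate' -> 0
  'his' -> 3
  'ate' -> 0
  'ate' -> 0
  'ate' -> 0
  'the' -> 1
  'his' -> 3
  'cat' -> 2

Encoded: [0, 3, 0, 0, 0, 1, 3, 2]


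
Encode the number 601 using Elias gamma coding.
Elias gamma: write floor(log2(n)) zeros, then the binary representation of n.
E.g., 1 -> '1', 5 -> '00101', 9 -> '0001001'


num_bits = floor(log2(601)) + 1 = 10
leading_zeros = num_bits - 1 = 9
binary(601) = 1001011001

Elias gamma(601) = '000000000' + '1001011001' = 0000000001001011001 (19 bits)


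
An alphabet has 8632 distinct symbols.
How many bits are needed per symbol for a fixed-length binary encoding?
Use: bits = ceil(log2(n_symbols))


log2(8632) = 13.0755
Bracket: 2^13 = 8192 < 8632 <= 2^14 = 16384
So ceil(log2(8632)) = 14

bits = ceil(log2(8632)) = ceil(13.0755) = 14 bits


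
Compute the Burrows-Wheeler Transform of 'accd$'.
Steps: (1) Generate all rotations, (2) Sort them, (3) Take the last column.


Rotations (sorted):
  0: $accd -> last char: d
  1: accd$ -> last char: $
  2: ccd$a -> last char: a
  3: cd$ac -> last char: c
  4: d$acc -> last char: c


BWT = d$acc


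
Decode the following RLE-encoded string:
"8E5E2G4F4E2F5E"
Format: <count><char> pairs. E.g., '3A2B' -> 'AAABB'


Expanding each <count><char> pair:
  8E -> 'EEEEEEEE'
  5E -> 'EEEEE'
  2G -> 'GG'
  4F -> 'FFFF'
  4E -> 'EEEE'
  2F -> 'FF'
  5E -> 'EEEEE'

Decoded = EEEEEEEEEEEEEGGFFFFEEEEFFEEEEE


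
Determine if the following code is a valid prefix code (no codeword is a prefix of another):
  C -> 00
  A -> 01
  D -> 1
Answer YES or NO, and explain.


Checking each pair (does one codeword prefix another?):
  C='00' vs A='01': no prefix
  C='00' vs D='1': no prefix
  A='01' vs C='00': no prefix
  A='01' vs D='1': no prefix
  D='1' vs C='00': no prefix
  D='1' vs A='01': no prefix
No violation found over all pairs.

YES -- this is a valid prefix code. No codeword is a prefix of any other codeword.


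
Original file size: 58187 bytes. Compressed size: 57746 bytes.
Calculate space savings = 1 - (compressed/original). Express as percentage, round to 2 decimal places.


ratio = compressed/original = 57746/58187 = 0.992421
savings = 1 - ratio = 1 - 0.992421 = 0.007579
as a percentage: 0.007579 * 100 = 0.76%

Space savings = 1 - 57746/58187 = 0.76%


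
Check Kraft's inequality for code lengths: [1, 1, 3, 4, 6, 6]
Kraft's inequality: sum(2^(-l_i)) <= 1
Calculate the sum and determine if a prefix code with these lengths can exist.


Sum = 2^(-1) + 2^(-1) + 2^(-3) + 2^(-4) + 2^(-6) + 2^(-6)
    = 0.5 + 0.5 + 0.125 + 0.0625 + 0.015625 + 0.015625
    = 78/64 = 1.21875
Since 1.21875 > 1, Kraft's inequality is NOT satisfied.
A prefix code with these lengths CANNOT exist.

Kraft sum = 1.21875. Not satisfied.


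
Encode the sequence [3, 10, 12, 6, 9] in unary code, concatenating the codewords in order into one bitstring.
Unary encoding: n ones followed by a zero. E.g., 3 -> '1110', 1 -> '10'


Encode each number as n ones followed by a terminating 0:
  3 -> 1110 (4 bits)
  10 -> 11111111110 (11 bits)
  12 -> 1111111111110 (13 bits)
  6 -> 1111110 (7 bits)
  9 -> 1111111110 (10 bits)
Total length = 4 + 11 + 13 + 7 + 10 = 45 bits.

Unary([3, 10, 12, 6, 9]) = 111011111111110111111111111011111101111111110 (45 bits)


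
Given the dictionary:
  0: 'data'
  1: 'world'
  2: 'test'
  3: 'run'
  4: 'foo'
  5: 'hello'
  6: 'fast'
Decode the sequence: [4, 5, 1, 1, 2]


Look up each index in the dictionary:
  4 -> 'foo'
  5 -> 'hello'
  1 -> 'world'
  1 -> 'world'
  2 -> 'test'

Decoded: "foo hello world world test"


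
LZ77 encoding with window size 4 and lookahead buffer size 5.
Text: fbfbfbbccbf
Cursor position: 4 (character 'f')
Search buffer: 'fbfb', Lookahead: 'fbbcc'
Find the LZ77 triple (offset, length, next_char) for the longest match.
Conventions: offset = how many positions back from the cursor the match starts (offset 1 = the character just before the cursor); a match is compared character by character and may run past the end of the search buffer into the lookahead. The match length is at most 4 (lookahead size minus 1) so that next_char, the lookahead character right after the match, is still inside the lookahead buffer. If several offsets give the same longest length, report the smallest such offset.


Try each offset into the search buffer:
  offset=1 (pos 3, char 'b'): match length 0
  offset=2 (pos 2, char 'f'): match length 2
  offset=3 (pos 1, char 'b'): match length 0
  offset=4 (pos 0, char 'f'): match length 2
Longest match has length 2, found at offsets 2, 4; take the smallest, offset 2.
next_char = character at position 4 + 2 = 6 -> 'b'

Best match: offset=2, length=2 (matching 'fb' starting at position 2)
LZ77 triple: (2, 2, 'b')


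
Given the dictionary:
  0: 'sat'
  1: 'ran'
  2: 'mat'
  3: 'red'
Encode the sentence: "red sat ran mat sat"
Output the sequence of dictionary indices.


Look up each word in the dictionary:
  'red' -> 3
  'sat' -> 0
  'ran' -> 1
  'mat' -> 2
  'sat' -> 0

Encoded: [3, 0, 1, 2, 0]


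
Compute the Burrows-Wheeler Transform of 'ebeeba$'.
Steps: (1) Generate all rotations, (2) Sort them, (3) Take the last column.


Rotations (sorted):
  0: $ebeeba -> last char: a
  1: a$ebeeb -> last char: b
  2: ba$ebee -> last char: e
  3: beeba$e -> last char: e
  4: eba$ebe -> last char: e
  5: ebeeba$ -> last char: $
  6: eeba$eb -> last char: b


BWT = abeee$b
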